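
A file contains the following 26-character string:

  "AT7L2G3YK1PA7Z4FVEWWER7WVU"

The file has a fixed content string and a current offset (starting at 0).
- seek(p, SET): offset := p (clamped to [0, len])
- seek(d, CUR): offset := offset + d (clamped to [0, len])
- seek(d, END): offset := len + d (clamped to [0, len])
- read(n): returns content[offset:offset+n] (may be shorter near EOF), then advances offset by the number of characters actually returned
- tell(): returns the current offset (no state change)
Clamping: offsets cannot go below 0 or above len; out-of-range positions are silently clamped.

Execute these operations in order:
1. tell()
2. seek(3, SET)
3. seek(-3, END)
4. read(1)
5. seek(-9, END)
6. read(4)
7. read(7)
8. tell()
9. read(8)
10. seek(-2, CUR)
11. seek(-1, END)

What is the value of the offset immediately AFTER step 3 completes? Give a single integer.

Answer: 23

Derivation:
After 1 (tell()): offset=0
After 2 (seek(3, SET)): offset=3
After 3 (seek(-3, END)): offset=23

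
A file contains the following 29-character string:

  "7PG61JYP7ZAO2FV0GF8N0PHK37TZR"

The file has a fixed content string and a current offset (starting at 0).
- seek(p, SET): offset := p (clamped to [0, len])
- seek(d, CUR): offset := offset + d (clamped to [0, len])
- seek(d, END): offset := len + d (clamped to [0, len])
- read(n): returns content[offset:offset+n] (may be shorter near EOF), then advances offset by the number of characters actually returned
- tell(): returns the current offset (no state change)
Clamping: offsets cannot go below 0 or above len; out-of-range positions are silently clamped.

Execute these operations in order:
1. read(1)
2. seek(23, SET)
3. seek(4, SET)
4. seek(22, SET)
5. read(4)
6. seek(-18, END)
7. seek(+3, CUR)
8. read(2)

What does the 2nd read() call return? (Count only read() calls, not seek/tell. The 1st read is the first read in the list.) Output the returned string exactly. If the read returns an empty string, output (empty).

Answer: HK37

Derivation:
After 1 (read(1)): returned '7', offset=1
After 2 (seek(23, SET)): offset=23
After 3 (seek(4, SET)): offset=4
After 4 (seek(22, SET)): offset=22
After 5 (read(4)): returned 'HK37', offset=26
After 6 (seek(-18, END)): offset=11
After 7 (seek(+3, CUR)): offset=14
After 8 (read(2)): returned 'V0', offset=16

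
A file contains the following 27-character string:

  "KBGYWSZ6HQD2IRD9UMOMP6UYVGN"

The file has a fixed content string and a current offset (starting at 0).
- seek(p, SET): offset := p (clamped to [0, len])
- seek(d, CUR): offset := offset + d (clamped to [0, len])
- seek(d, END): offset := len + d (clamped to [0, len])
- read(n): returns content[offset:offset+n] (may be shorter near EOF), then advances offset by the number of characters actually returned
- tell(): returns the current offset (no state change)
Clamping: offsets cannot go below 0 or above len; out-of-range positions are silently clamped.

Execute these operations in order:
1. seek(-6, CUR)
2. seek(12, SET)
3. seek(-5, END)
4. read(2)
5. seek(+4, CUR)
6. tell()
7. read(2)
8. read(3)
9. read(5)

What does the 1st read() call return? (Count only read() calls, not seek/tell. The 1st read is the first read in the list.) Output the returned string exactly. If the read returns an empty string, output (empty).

Answer: UY

Derivation:
After 1 (seek(-6, CUR)): offset=0
After 2 (seek(12, SET)): offset=12
After 3 (seek(-5, END)): offset=22
After 4 (read(2)): returned 'UY', offset=24
After 5 (seek(+4, CUR)): offset=27
After 6 (tell()): offset=27
After 7 (read(2)): returned '', offset=27
After 8 (read(3)): returned '', offset=27
After 9 (read(5)): returned '', offset=27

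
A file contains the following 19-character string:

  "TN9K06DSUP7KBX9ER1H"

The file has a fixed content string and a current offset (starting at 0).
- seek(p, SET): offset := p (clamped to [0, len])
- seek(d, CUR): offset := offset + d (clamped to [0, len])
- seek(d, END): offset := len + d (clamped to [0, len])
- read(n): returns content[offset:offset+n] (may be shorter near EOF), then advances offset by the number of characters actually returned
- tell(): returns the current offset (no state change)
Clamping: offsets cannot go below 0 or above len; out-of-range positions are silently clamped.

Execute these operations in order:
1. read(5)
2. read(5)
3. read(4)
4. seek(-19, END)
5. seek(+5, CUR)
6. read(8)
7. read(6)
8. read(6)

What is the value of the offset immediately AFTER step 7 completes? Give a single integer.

Answer: 19

Derivation:
After 1 (read(5)): returned 'TN9K0', offset=5
After 2 (read(5)): returned '6DSUP', offset=10
After 3 (read(4)): returned '7KBX', offset=14
After 4 (seek(-19, END)): offset=0
After 5 (seek(+5, CUR)): offset=5
After 6 (read(8)): returned '6DSUP7KB', offset=13
After 7 (read(6)): returned 'X9ER1H', offset=19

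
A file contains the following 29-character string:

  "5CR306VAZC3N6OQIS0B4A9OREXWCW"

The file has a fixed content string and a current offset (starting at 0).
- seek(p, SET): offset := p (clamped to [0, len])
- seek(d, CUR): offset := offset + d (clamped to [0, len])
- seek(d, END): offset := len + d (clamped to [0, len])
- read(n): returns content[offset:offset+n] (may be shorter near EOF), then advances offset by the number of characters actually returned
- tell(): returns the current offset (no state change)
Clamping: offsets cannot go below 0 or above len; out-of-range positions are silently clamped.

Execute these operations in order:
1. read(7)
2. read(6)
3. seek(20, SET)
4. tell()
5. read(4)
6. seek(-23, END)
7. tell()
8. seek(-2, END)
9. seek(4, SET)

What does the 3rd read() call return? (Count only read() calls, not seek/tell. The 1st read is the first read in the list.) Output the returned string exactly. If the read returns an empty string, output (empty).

Answer: A9OR

Derivation:
After 1 (read(7)): returned '5CR306V', offset=7
After 2 (read(6)): returned 'AZC3N6', offset=13
After 3 (seek(20, SET)): offset=20
After 4 (tell()): offset=20
After 5 (read(4)): returned 'A9OR', offset=24
After 6 (seek(-23, END)): offset=6
After 7 (tell()): offset=6
After 8 (seek(-2, END)): offset=27
After 9 (seek(4, SET)): offset=4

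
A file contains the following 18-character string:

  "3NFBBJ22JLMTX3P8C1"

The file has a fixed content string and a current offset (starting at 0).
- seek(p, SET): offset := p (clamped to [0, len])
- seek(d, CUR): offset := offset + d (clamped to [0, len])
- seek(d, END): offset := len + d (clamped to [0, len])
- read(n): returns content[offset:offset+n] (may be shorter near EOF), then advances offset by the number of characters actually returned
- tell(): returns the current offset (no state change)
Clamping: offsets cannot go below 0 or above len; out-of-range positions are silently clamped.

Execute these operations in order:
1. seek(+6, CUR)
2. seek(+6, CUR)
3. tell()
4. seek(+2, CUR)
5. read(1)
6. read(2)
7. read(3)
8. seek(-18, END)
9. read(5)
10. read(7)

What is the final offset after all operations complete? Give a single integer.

After 1 (seek(+6, CUR)): offset=6
After 2 (seek(+6, CUR)): offset=12
After 3 (tell()): offset=12
After 4 (seek(+2, CUR)): offset=14
After 5 (read(1)): returned 'P', offset=15
After 6 (read(2)): returned '8C', offset=17
After 7 (read(3)): returned '1', offset=18
After 8 (seek(-18, END)): offset=0
After 9 (read(5)): returned '3NFBB', offset=5
After 10 (read(7)): returned 'J22JLMT', offset=12

Answer: 12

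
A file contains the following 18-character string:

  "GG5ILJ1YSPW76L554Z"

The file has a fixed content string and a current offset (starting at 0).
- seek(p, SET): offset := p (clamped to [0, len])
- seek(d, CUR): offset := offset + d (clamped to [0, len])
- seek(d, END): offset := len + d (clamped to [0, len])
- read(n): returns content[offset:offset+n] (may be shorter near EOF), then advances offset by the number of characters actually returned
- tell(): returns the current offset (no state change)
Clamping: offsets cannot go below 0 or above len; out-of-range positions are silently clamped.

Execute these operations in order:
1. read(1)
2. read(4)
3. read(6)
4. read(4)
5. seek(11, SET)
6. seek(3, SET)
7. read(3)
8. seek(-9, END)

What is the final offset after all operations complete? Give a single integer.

After 1 (read(1)): returned 'G', offset=1
After 2 (read(4)): returned 'G5IL', offset=5
After 3 (read(6)): returned 'J1YSPW', offset=11
After 4 (read(4)): returned '76L5', offset=15
After 5 (seek(11, SET)): offset=11
After 6 (seek(3, SET)): offset=3
After 7 (read(3)): returned 'ILJ', offset=6
After 8 (seek(-9, END)): offset=9

Answer: 9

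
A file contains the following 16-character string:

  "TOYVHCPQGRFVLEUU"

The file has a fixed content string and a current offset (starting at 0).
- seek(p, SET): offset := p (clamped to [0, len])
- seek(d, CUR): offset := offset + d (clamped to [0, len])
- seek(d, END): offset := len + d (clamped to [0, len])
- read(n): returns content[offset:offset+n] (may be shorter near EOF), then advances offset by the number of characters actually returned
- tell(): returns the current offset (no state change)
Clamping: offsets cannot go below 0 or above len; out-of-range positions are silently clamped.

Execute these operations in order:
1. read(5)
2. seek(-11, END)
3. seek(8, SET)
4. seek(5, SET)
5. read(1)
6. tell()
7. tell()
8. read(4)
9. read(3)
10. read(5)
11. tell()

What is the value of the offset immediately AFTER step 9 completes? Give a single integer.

Answer: 13

Derivation:
After 1 (read(5)): returned 'TOYVH', offset=5
After 2 (seek(-11, END)): offset=5
After 3 (seek(8, SET)): offset=8
After 4 (seek(5, SET)): offset=5
After 5 (read(1)): returned 'C', offset=6
After 6 (tell()): offset=6
After 7 (tell()): offset=6
After 8 (read(4)): returned 'PQGR', offset=10
After 9 (read(3)): returned 'FVL', offset=13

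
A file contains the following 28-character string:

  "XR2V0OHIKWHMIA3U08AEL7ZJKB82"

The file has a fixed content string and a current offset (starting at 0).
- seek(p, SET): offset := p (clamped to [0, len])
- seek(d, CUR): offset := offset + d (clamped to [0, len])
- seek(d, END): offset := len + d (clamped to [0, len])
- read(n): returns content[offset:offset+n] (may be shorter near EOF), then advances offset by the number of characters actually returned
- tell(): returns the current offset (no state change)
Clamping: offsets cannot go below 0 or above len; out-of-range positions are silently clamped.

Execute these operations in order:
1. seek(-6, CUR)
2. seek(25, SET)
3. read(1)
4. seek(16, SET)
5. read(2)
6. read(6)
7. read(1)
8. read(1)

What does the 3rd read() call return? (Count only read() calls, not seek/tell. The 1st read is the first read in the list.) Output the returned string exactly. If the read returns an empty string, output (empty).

After 1 (seek(-6, CUR)): offset=0
After 2 (seek(25, SET)): offset=25
After 3 (read(1)): returned 'B', offset=26
After 4 (seek(16, SET)): offset=16
After 5 (read(2)): returned '08', offset=18
After 6 (read(6)): returned 'AEL7ZJ', offset=24
After 7 (read(1)): returned 'K', offset=25
After 8 (read(1)): returned 'B', offset=26

Answer: AEL7ZJ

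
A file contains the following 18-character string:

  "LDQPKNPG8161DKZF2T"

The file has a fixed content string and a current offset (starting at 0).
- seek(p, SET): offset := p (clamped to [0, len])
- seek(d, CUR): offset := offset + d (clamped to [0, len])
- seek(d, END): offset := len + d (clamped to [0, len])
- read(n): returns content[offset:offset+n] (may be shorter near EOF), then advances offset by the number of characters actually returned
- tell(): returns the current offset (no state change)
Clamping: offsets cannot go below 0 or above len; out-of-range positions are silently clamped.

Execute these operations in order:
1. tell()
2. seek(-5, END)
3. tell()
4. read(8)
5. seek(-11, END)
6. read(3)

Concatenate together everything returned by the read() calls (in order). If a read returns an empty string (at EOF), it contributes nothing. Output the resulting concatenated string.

Answer: KZF2TG81

Derivation:
After 1 (tell()): offset=0
After 2 (seek(-5, END)): offset=13
After 3 (tell()): offset=13
After 4 (read(8)): returned 'KZF2T', offset=18
After 5 (seek(-11, END)): offset=7
After 6 (read(3)): returned 'G81', offset=10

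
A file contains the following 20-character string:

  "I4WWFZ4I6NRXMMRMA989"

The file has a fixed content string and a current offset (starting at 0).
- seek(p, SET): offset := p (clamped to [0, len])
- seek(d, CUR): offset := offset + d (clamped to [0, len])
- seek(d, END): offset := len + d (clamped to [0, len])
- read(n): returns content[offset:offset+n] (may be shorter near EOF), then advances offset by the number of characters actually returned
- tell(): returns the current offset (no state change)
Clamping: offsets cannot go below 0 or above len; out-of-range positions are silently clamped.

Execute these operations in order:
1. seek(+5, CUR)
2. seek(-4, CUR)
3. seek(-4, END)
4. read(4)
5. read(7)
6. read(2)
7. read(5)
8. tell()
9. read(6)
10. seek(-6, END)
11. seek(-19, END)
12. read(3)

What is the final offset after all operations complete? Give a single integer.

After 1 (seek(+5, CUR)): offset=5
After 2 (seek(-4, CUR)): offset=1
After 3 (seek(-4, END)): offset=16
After 4 (read(4)): returned 'A989', offset=20
After 5 (read(7)): returned '', offset=20
After 6 (read(2)): returned '', offset=20
After 7 (read(5)): returned '', offset=20
After 8 (tell()): offset=20
After 9 (read(6)): returned '', offset=20
After 10 (seek(-6, END)): offset=14
After 11 (seek(-19, END)): offset=1
After 12 (read(3)): returned '4WW', offset=4

Answer: 4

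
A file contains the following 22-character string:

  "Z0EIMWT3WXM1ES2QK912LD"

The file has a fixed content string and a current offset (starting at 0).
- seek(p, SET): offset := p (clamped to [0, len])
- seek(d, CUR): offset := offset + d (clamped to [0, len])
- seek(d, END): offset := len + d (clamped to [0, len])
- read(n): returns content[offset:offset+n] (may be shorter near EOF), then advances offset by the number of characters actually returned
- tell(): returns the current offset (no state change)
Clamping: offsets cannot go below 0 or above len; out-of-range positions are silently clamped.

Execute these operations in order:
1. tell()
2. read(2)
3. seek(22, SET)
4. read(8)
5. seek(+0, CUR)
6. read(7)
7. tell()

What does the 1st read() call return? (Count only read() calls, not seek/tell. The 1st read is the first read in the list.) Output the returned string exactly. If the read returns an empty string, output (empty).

After 1 (tell()): offset=0
After 2 (read(2)): returned 'Z0', offset=2
After 3 (seek(22, SET)): offset=22
After 4 (read(8)): returned '', offset=22
After 5 (seek(+0, CUR)): offset=22
After 6 (read(7)): returned '', offset=22
After 7 (tell()): offset=22

Answer: Z0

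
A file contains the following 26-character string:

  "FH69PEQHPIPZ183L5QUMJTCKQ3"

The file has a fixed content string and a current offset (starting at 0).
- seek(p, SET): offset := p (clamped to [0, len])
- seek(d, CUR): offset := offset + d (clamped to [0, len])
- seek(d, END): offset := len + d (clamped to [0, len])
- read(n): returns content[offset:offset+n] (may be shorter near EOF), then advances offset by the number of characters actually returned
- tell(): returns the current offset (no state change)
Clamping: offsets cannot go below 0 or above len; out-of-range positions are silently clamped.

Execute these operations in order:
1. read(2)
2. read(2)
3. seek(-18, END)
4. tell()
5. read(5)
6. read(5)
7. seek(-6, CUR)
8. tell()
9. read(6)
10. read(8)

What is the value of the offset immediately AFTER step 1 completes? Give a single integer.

Answer: 2

Derivation:
After 1 (read(2)): returned 'FH', offset=2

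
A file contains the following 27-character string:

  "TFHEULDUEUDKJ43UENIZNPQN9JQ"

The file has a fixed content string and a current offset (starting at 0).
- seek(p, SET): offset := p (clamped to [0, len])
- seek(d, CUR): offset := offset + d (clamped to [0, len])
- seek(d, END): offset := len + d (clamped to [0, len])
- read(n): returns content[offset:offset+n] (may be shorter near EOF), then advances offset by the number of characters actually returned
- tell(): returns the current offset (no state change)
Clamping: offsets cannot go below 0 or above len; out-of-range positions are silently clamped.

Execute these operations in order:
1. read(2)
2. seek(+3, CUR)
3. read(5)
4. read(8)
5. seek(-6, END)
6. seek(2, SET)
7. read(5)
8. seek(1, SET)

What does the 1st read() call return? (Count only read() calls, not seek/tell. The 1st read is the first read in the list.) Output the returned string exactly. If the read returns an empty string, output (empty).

Answer: TF

Derivation:
After 1 (read(2)): returned 'TF', offset=2
After 2 (seek(+3, CUR)): offset=5
After 3 (read(5)): returned 'LDUEU', offset=10
After 4 (read(8)): returned 'DKJ43UEN', offset=18
After 5 (seek(-6, END)): offset=21
After 6 (seek(2, SET)): offset=2
After 7 (read(5)): returned 'HEULD', offset=7
After 8 (seek(1, SET)): offset=1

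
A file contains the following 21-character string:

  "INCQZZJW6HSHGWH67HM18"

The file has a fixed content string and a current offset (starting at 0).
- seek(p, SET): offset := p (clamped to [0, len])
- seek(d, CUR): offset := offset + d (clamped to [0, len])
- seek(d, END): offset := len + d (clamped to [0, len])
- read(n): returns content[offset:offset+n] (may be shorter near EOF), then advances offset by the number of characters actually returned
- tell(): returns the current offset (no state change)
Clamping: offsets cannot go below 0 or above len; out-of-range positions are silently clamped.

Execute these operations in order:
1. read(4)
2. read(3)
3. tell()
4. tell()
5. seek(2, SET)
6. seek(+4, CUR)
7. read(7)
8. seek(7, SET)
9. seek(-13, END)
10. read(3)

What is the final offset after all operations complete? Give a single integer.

Answer: 11

Derivation:
After 1 (read(4)): returned 'INCQ', offset=4
After 2 (read(3)): returned 'ZZJ', offset=7
After 3 (tell()): offset=7
After 4 (tell()): offset=7
After 5 (seek(2, SET)): offset=2
After 6 (seek(+4, CUR)): offset=6
After 7 (read(7)): returned 'JW6HSHG', offset=13
After 8 (seek(7, SET)): offset=7
After 9 (seek(-13, END)): offset=8
After 10 (read(3)): returned '6HS', offset=11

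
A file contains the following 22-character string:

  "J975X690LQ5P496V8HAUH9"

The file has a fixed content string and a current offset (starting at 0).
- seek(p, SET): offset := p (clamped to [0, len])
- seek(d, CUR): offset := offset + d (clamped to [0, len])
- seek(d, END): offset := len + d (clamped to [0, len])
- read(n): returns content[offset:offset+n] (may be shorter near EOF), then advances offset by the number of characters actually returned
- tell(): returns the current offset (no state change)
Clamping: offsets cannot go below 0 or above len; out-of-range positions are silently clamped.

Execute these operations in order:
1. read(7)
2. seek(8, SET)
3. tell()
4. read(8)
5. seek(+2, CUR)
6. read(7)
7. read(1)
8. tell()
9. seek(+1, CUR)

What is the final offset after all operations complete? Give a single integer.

After 1 (read(7)): returned 'J975X69', offset=7
After 2 (seek(8, SET)): offset=8
After 3 (tell()): offset=8
After 4 (read(8)): returned 'LQ5P496V', offset=16
After 5 (seek(+2, CUR)): offset=18
After 6 (read(7)): returned 'AUH9', offset=22
After 7 (read(1)): returned '', offset=22
After 8 (tell()): offset=22
After 9 (seek(+1, CUR)): offset=22

Answer: 22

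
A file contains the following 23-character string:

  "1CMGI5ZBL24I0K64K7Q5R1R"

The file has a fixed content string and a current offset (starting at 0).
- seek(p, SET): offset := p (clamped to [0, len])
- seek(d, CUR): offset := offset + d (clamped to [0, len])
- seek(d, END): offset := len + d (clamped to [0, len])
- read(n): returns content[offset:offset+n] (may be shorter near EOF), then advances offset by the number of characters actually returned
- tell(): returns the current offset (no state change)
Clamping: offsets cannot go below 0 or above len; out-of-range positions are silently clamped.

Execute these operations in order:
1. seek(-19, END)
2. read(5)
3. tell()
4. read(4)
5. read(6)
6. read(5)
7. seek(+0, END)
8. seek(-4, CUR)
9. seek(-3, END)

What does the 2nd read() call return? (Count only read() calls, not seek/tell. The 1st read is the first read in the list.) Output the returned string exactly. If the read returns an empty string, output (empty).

Answer: 24I0

Derivation:
After 1 (seek(-19, END)): offset=4
After 2 (read(5)): returned 'I5ZBL', offset=9
After 3 (tell()): offset=9
After 4 (read(4)): returned '24I0', offset=13
After 5 (read(6)): returned 'K64K7Q', offset=19
After 6 (read(5)): returned '5R1R', offset=23
After 7 (seek(+0, END)): offset=23
After 8 (seek(-4, CUR)): offset=19
After 9 (seek(-3, END)): offset=20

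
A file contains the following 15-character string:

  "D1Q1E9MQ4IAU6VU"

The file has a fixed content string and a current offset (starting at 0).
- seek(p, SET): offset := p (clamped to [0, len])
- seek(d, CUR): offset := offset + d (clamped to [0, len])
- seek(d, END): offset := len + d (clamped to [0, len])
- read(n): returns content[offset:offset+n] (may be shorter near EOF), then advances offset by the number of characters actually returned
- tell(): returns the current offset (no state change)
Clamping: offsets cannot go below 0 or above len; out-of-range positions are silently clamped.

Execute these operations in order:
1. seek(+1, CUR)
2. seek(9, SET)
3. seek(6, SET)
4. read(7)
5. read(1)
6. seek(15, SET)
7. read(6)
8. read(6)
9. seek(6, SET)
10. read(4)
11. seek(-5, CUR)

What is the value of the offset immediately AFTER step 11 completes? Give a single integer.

After 1 (seek(+1, CUR)): offset=1
After 2 (seek(9, SET)): offset=9
After 3 (seek(6, SET)): offset=6
After 4 (read(7)): returned 'MQ4IAU6', offset=13
After 5 (read(1)): returned 'V', offset=14
After 6 (seek(15, SET)): offset=15
After 7 (read(6)): returned '', offset=15
After 8 (read(6)): returned '', offset=15
After 9 (seek(6, SET)): offset=6
After 10 (read(4)): returned 'MQ4I', offset=10
After 11 (seek(-5, CUR)): offset=5

Answer: 5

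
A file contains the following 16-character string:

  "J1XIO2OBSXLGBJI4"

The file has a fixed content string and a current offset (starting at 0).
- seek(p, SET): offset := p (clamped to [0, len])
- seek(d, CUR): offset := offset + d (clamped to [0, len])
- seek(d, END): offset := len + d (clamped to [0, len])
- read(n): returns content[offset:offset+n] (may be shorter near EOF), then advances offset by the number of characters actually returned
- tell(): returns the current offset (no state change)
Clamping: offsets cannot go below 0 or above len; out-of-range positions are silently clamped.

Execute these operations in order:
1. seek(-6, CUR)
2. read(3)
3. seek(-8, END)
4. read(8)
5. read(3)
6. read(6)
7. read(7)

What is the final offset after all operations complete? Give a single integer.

After 1 (seek(-6, CUR)): offset=0
After 2 (read(3)): returned 'J1X', offset=3
After 3 (seek(-8, END)): offset=8
After 4 (read(8)): returned 'SXLGBJI4', offset=16
After 5 (read(3)): returned '', offset=16
After 6 (read(6)): returned '', offset=16
After 7 (read(7)): returned '', offset=16

Answer: 16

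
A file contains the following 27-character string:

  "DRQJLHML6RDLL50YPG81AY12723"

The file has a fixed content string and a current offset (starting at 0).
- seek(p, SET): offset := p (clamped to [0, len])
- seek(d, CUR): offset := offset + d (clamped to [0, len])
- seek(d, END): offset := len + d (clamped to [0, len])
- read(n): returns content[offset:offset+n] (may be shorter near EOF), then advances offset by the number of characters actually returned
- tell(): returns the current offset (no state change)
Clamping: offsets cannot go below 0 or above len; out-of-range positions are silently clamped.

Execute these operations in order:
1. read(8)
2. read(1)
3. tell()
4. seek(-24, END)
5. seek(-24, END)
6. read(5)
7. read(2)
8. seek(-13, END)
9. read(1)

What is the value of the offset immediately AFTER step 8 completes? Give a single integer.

Answer: 14

Derivation:
After 1 (read(8)): returned 'DRQJLHML', offset=8
After 2 (read(1)): returned '6', offset=9
After 3 (tell()): offset=9
After 4 (seek(-24, END)): offset=3
After 5 (seek(-24, END)): offset=3
After 6 (read(5)): returned 'JLHML', offset=8
After 7 (read(2)): returned '6R', offset=10
After 8 (seek(-13, END)): offset=14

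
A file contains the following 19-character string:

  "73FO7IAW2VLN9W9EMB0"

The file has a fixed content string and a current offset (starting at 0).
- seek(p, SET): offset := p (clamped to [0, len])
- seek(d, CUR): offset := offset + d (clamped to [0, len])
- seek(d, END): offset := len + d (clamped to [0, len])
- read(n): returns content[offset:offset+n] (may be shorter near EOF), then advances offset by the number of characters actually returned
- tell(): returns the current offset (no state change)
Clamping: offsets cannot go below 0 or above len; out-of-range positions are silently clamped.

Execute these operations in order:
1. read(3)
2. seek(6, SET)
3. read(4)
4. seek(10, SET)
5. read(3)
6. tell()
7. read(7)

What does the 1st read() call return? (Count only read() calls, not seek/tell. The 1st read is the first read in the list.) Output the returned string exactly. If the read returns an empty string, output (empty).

After 1 (read(3)): returned '73F', offset=3
After 2 (seek(6, SET)): offset=6
After 3 (read(4)): returned 'AW2V', offset=10
After 4 (seek(10, SET)): offset=10
After 5 (read(3)): returned 'LN9', offset=13
After 6 (tell()): offset=13
After 7 (read(7)): returned 'W9EMB0', offset=19

Answer: 73F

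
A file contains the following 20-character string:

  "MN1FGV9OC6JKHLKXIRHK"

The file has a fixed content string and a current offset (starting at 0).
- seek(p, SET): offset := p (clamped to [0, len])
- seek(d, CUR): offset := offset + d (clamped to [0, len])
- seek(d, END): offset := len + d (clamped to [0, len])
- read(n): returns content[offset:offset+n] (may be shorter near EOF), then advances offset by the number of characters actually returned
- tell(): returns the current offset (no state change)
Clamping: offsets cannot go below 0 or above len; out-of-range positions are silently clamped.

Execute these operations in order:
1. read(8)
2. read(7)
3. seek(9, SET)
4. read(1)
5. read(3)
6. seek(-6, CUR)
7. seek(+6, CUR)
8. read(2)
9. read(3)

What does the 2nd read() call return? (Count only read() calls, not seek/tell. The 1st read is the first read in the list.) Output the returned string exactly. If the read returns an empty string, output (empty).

After 1 (read(8)): returned 'MN1FGV9O', offset=8
After 2 (read(7)): returned 'C6JKHLK', offset=15
After 3 (seek(9, SET)): offset=9
After 4 (read(1)): returned '6', offset=10
After 5 (read(3)): returned 'JKH', offset=13
After 6 (seek(-6, CUR)): offset=7
After 7 (seek(+6, CUR)): offset=13
After 8 (read(2)): returned 'LK', offset=15
After 9 (read(3)): returned 'XIR', offset=18

Answer: C6JKHLK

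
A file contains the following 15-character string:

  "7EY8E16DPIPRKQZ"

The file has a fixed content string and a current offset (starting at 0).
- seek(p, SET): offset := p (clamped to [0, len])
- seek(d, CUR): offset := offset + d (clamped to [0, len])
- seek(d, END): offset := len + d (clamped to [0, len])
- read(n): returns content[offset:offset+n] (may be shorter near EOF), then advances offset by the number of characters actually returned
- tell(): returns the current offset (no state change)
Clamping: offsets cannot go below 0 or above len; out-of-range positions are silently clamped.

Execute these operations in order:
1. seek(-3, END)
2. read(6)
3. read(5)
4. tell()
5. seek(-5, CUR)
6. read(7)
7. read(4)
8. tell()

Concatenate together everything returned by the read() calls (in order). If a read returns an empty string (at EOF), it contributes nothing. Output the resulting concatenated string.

Answer: KQZPRKQZ

Derivation:
After 1 (seek(-3, END)): offset=12
After 2 (read(6)): returned 'KQZ', offset=15
After 3 (read(5)): returned '', offset=15
After 4 (tell()): offset=15
After 5 (seek(-5, CUR)): offset=10
After 6 (read(7)): returned 'PRKQZ', offset=15
After 7 (read(4)): returned '', offset=15
After 8 (tell()): offset=15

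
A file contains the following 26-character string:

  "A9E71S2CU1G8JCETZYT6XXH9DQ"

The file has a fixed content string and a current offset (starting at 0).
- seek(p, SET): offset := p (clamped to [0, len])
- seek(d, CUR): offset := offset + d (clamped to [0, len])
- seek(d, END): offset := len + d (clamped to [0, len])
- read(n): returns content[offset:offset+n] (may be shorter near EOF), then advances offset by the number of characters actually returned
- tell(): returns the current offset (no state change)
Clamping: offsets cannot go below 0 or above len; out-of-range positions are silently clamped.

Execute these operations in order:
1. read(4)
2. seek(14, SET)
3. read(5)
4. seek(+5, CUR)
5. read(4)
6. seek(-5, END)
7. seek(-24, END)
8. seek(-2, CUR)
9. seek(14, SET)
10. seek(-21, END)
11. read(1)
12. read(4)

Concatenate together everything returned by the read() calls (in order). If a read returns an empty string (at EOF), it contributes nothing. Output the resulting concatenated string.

Answer: A9E7ETZYTDQS2CU1

Derivation:
After 1 (read(4)): returned 'A9E7', offset=4
After 2 (seek(14, SET)): offset=14
After 3 (read(5)): returned 'ETZYT', offset=19
After 4 (seek(+5, CUR)): offset=24
After 5 (read(4)): returned 'DQ', offset=26
After 6 (seek(-5, END)): offset=21
After 7 (seek(-24, END)): offset=2
After 8 (seek(-2, CUR)): offset=0
After 9 (seek(14, SET)): offset=14
After 10 (seek(-21, END)): offset=5
After 11 (read(1)): returned 'S', offset=6
After 12 (read(4)): returned '2CU1', offset=10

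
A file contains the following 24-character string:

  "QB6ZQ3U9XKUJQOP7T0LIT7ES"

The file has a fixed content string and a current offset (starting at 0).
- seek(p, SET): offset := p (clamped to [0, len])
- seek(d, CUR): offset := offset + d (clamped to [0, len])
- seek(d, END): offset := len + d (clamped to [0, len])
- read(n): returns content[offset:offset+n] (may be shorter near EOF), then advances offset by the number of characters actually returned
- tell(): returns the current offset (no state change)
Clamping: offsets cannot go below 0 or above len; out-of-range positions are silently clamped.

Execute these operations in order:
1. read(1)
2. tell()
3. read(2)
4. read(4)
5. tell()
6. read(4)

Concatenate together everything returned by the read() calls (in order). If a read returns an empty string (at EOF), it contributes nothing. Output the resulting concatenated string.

After 1 (read(1)): returned 'Q', offset=1
After 2 (tell()): offset=1
After 3 (read(2)): returned 'B6', offset=3
After 4 (read(4)): returned 'ZQ3U', offset=7
After 5 (tell()): offset=7
After 6 (read(4)): returned '9XKU', offset=11

Answer: QB6ZQ3U9XKU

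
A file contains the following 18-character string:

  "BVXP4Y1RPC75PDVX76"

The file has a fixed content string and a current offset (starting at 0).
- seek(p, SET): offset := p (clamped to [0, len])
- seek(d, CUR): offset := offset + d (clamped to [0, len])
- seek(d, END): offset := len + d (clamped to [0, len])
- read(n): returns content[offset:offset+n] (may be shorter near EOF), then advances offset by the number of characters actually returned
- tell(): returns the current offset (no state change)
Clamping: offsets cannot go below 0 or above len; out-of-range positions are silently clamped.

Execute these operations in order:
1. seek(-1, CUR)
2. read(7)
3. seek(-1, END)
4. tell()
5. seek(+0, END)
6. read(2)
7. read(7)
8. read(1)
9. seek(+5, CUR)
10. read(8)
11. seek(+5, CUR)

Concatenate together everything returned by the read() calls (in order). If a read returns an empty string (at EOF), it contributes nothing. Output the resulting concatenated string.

After 1 (seek(-1, CUR)): offset=0
After 2 (read(7)): returned 'BVXP4Y1', offset=7
After 3 (seek(-1, END)): offset=17
After 4 (tell()): offset=17
After 5 (seek(+0, END)): offset=18
After 6 (read(2)): returned '', offset=18
After 7 (read(7)): returned '', offset=18
After 8 (read(1)): returned '', offset=18
After 9 (seek(+5, CUR)): offset=18
After 10 (read(8)): returned '', offset=18
After 11 (seek(+5, CUR)): offset=18

Answer: BVXP4Y1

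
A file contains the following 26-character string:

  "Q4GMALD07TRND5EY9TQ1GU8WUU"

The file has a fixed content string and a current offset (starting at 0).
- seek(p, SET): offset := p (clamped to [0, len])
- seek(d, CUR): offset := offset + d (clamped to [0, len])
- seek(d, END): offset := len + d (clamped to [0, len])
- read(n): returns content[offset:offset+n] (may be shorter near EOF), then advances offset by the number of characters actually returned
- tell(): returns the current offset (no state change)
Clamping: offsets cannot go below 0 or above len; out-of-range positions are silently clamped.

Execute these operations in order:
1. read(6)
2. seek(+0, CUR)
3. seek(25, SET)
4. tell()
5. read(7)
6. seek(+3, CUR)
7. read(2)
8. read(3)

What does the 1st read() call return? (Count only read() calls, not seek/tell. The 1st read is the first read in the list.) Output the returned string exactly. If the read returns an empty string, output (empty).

Answer: Q4GMAL

Derivation:
After 1 (read(6)): returned 'Q4GMAL', offset=6
After 2 (seek(+0, CUR)): offset=6
After 3 (seek(25, SET)): offset=25
After 4 (tell()): offset=25
After 5 (read(7)): returned 'U', offset=26
After 6 (seek(+3, CUR)): offset=26
After 7 (read(2)): returned '', offset=26
After 8 (read(3)): returned '', offset=26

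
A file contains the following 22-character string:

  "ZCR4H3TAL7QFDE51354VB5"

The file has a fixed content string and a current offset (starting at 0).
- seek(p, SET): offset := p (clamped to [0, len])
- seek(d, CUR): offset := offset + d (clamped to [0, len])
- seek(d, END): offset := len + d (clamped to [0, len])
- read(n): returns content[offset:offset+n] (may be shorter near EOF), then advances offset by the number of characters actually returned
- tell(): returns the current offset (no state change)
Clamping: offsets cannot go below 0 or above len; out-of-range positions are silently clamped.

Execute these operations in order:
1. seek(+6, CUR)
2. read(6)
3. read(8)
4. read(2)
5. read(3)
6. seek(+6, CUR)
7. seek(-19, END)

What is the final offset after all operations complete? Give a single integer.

Answer: 3

Derivation:
After 1 (seek(+6, CUR)): offset=6
After 2 (read(6)): returned 'TAL7QF', offset=12
After 3 (read(8)): returned 'DE51354V', offset=20
After 4 (read(2)): returned 'B5', offset=22
After 5 (read(3)): returned '', offset=22
After 6 (seek(+6, CUR)): offset=22
After 7 (seek(-19, END)): offset=3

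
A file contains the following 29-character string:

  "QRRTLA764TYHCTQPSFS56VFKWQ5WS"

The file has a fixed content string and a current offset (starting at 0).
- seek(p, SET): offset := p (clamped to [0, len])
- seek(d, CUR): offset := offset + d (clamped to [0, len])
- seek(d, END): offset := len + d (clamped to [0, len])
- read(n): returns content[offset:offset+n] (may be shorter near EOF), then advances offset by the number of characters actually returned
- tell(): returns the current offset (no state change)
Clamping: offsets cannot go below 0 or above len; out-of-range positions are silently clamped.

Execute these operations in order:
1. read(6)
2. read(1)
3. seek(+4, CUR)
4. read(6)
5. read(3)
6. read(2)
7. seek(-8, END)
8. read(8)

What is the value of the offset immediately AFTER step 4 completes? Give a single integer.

Answer: 17

Derivation:
After 1 (read(6)): returned 'QRRTLA', offset=6
After 2 (read(1)): returned '7', offset=7
After 3 (seek(+4, CUR)): offset=11
After 4 (read(6)): returned 'HCTQPS', offset=17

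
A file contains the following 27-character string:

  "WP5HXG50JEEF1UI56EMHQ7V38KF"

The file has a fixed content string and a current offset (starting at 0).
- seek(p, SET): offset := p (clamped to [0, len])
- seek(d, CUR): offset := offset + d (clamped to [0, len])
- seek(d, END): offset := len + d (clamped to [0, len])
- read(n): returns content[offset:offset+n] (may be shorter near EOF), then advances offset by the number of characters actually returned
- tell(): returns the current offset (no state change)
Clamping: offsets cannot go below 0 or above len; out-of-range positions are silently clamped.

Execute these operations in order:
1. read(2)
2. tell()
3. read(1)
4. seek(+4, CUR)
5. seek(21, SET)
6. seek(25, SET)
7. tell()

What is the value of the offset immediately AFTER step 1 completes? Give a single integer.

Answer: 2

Derivation:
After 1 (read(2)): returned 'WP', offset=2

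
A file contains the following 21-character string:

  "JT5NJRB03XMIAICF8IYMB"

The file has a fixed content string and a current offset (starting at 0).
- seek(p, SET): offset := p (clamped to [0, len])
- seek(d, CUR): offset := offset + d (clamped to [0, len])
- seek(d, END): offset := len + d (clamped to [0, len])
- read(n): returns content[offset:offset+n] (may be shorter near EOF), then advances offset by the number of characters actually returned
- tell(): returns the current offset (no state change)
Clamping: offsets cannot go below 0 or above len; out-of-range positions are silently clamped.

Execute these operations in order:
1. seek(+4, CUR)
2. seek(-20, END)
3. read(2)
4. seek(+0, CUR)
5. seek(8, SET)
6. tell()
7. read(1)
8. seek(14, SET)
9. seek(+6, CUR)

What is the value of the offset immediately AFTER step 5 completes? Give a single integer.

Answer: 8

Derivation:
After 1 (seek(+4, CUR)): offset=4
After 2 (seek(-20, END)): offset=1
After 3 (read(2)): returned 'T5', offset=3
After 4 (seek(+0, CUR)): offset=3
After 5 (seek(8, SET)): offset=8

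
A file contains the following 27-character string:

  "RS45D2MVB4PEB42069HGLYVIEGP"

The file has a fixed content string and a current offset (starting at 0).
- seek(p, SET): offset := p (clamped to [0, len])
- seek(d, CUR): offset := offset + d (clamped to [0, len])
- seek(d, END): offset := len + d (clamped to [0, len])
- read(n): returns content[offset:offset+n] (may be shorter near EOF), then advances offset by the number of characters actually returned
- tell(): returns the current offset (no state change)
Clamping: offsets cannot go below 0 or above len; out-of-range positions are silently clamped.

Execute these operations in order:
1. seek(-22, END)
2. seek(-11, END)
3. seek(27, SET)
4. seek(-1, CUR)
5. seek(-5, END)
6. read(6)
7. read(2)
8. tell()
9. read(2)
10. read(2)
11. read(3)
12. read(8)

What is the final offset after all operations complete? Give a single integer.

After 1 (seek(-22, END)): offset=5
After 2 (seek(-11, END)): offset=16
After 3 (seek(27, SET)): offset=27
After 4 (seek(-1, CUR)): offset=26
After 5 (seek(-5, END)): offset=22
After 6 (read(6)): returned 'VIEGP', offset=27
After 7 (read(2)): returned '', offset=27
After 8 (tell()): offset=27
After 9 (read(2)): returned '', offset=27
After 10 (read(2)): returned '', offset=27
After 11 (read(3)): returned '', offset=27
After 12 (read(8)): returned '', offset=27

Answer: 27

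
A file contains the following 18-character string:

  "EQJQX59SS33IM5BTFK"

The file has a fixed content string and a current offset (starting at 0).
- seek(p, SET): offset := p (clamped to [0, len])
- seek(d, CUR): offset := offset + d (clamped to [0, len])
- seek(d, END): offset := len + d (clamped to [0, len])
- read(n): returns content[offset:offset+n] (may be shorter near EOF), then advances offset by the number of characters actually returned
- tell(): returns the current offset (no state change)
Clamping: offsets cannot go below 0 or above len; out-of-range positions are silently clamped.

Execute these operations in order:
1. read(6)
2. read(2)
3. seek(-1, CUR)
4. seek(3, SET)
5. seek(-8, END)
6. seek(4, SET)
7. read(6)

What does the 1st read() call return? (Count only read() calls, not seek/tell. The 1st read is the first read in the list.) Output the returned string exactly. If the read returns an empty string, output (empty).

After 1 (read(6)): returned 'EQJQX5', offset=6
After 2 (read(2)): returned '9S', offset=8
After 3 (seek(-1, CUR)): offset=7
After 4 (seek(3, SET)): offset=3
After 5 (seek(-8, END)): offset=10
After 6 (seek(4, SET)): offset=4
After 7 (read(6)): returned 'X59SS3', offset=10

Answer: EQJQX5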